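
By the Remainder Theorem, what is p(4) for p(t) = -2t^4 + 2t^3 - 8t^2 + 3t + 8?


By the Remainder Theorem, the remainder equals p(4):
  -2*(4)^4 = -512
  2*(4)^3 = 128
  -8*(4)^2 = -128
  3*(4)^1 = 12
  constant: 8
Sum: -512 + 128 - 128 + 12 + 8 = -492


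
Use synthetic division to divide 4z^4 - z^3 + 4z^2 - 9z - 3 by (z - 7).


Synthetic division with c = 7. Coefficients: 4, -1, 4, -9, -3
Bring down 4.
  4 * 7 = 28; 28 - 1 = 27
  27 * 7 = 189; 189 + 4 = 193
  193 * 7 = 1351; 1351 - 9 = 1342
  1342 * 7 = 9394; 9394 - 3 = 9391
Quotient: 4z^3 + 27z^2 + 193z + 1342, Remainder: 9391


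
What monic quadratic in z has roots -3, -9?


p(z) = (z + 3)(z + 9)
Expand: z^2 + 12z + 27


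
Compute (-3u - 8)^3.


Expand (-3u - 8)^3 by repeated multiplication:
  (-3u - 8)^2 = 9u^2 + 48u + 64
= -27u^3 - 216u^2 - 576u - 512


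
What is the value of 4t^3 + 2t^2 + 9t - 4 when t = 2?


Using direct substitution:
  4 * (2)^3 = 32
  2 * (2)^2 = 8
  9 * (2)^1 = 18
  constant: -4
Sum = 32 + 8 + 18 - 4 = 54


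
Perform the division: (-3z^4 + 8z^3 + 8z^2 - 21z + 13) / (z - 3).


(-3z^4 + 8z^3 + 8z^2 - 21z + 13) / (z - 3)
Step 1: -3z^3 * (z - 3) = -3z^4 + 9z^3; subtract.
Step 2: -z^2 * (z - 3) = -z^3 + 3z^2; subtract.
Step 3: 5z * (z - 3) = 5z^2 - 15z; subtract.
Step 4: -6 * (z - 3) = -6z + 18; subtract.
Quotient: -3z^3 - z^2 + 5z - 6, Remainder: -5


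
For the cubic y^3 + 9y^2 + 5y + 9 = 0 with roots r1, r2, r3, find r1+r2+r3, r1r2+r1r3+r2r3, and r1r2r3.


Monic cubic y^3+by^2+cy+d=0: sum=-b, pairwise sum=c, product=-d.
b=9, c=5, d=9
r1+r2+r3 = -9
r1r2+r1r3+r2r3 = 5
r1r2r3 = -9


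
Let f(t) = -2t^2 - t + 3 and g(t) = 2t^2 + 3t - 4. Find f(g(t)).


Substitute g(t) into f:
f(g(t)) = -2*(2t^2 + 3t - 4)^2 + (-1)*(2t^2 + 3t - 4) + 3
(2t^2 + 3t - 4)^2 = 4t^4 + 12t^3 - 7t^2 - 24t + 16
Expand and combine: -8t^4 - 24t^3 + 12t^2 + 45t - 25


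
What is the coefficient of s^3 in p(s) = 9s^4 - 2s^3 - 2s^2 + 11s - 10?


Read off the coefficient of s^3: -2


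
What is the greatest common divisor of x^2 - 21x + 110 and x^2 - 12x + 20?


Factor each:
  x^2 - 21x + 110 = (x - 10)(x - 11)
  x^2 - 12x + 20 = (x - 10)(x - 2)
Common monic factor: x - 10


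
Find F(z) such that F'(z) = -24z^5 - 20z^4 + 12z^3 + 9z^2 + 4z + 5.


Reverse power rule on each term:
  ∫ -24z^5 dz = -4z^6
  ∫ -20z^4 dz = -4z^5
  ∫ 12z^3 dz = 3z^4
  ∫ 9z^2 dz = 3z^3
  ∫ 4z dz = 2z^2
  ∫ 5 dz = 5z
F(z) = -4z^6 - 4z^5 + 3z^4 + 3z^3 + 2z^2 + 5z + C


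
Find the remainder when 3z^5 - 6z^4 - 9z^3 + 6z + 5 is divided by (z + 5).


By the Remainder Theorem, the remainder equals p(-5):
  3*(-5)^5 = -9375
  -6*(-5)^4 = -3750
  -9*(-5)^3 = 1125
  0*(-5)^2 = 0
  6*(-5)^1 = -30
  constant: 5
Sum: -9375 - 3750 + 1125 + 0 - 30 + 5 = -12025


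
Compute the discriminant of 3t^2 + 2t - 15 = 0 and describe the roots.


D = b^2 - 4ac = (2)^2 - 4(3)(-15) = 4 + 180 = 184
Since D > 0: two distinct irrational roots


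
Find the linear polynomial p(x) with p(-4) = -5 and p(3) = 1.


p(x) = mx + b. Using p(-4)=-5, p(3)=1:
m = (-5 - 1)/(-4 - 3) = -6/-7 = 6/7
b = -5 - m*(-4) = -5 + 24/7 = -11/7
p(x) = (6/7)x - (11/7)


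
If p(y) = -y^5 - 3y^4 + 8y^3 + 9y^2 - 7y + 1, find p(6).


Using direct substitution:
  -1 * (6)^5 = -7776
  -3 * (6)^4 = -3888
  8 * (6)^3 = 1728
  9 * (6)^2 = 324
  -7 * (6)^1 = -42
  constant: 1
Sum = -7776 - 3888 + 1728 + 324 - 42 + 1 = -9653


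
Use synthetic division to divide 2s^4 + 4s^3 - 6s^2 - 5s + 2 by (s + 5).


Synthetic division with c = -5. Coefficients: 2, 4, -6, -5, 2
Bring down 2.
  2 * -5 = -10; -10 + 4 = -6
  -6 * -5 = 30; 30 - 6 = 24
  24 * -5 = -120; -120 - 5 = -125
  -125 * -5 = 625; 625 + 2 = 627
Quotient: 2s^3 - 6s^2 + 24s - 125, Remainder: 627


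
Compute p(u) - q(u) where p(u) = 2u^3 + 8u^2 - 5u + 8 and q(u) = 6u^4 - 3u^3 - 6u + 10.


Distribute the minus sign:
  (2u^3 + 8u^2 - 5u + 8)
- (6u^4 - 3u^3 - 6u + 10)
Negate second polynomial: -6u^4 + 3u^3 + 6u - 10
Add: -6u^4 + 5u^3 + 8u^2 + u - 2


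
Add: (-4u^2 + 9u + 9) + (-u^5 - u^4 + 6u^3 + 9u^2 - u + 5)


Align terms by degree and add:
  -4u^2 + 9u + 9
  -u^5 - u^4 + 6u^3 + 9u^2 - u + 5
= -u^5 - u^4 + 6u^3 + 5u^2 + 8u + 14


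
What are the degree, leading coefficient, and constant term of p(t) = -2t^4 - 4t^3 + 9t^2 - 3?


Highest power of t is 4, with coefficient -2. Constant term is -3.
Degree = 4, leading coefficient = -2, constant term = -3


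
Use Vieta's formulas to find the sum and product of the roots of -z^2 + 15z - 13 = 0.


For az^2+bz+c=0: sum = -b/a, product = c/a.
a=-1, b=15, c=-13
Sum = -(15)/-1 = 15
Product = (-13)/-1 = 13


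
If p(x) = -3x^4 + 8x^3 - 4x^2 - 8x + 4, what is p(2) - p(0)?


p(2) = -12
p(0) = 4
p(2) - p(0) = -12 - 4 = -16


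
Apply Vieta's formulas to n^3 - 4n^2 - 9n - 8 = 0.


Monic cubic n^3+bn^2+cn+d=0: sum=-b, pairwise sum=c, product=-d.
b=-4, c=-9, d=-8
r1+r2+r3 = 4
r1r2+r1r3+r2r3 = -9
r1r2r3 = 8


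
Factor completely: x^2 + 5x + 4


Roots satisfy r1 + r2 = -b/a = -5 and r1*r2 = c/a = 4.
So r1 = -1, r2 = -4.
x^2 + 5x + 4 = (x - r1)(x - r2) = (x + 1)(x + 4)


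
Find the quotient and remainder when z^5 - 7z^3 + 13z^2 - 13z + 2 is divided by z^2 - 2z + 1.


(z^5 - 7z^3 + 13z^2 - 13z + 2) / (z^2 - 2z + 1)
Step 1: z^3 * (z^2 - 2z + 1) = z^5 - 2z^4 + z^3; subtract.
Step 2: 2z^2 * (z^2 - 2z + 1) = 2z^4 - 4z^3 + 2z^2; subtract.
Step 3: -4z * (z^2 - 2z + 1) = -4z^3 + 8z^2 - 4z; subtract.
Step 4: 3 * (z^2 - 2z + 1) = 3z^2 - 6z + 3; subtract.
Quotient: z^3 + 2z^2 - 4z + 3, Remainder: -3z - 1


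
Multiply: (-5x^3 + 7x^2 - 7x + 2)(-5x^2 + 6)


Distribute each term of the first polynomial:
  (-5x^3)(-5x^2 + 6) = 25x^5 - 30x^3
  (7x^2)(-5x^2 + 6) = -35x^4 + 42x^2
  (-7x)(-5x^2 + 6) = 35x^3 - 42x
  (2)(-5x^2 + 6) = -10x^2 + 12
Sum: 25x^5 - 35x^4 + 5x^3 + 32x^2 - 42x + 12


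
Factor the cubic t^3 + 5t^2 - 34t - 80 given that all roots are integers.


Try integer roots (divisors of -80). t=5: p(5)=0.
Divide out (t - 5): quotient is t^2 + 10t + 16.
Factor the quadratic: (t + 2)(t + 8)
Result: (t - 5)(t + 2)(t + 8)


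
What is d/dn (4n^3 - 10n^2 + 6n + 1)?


Apply the power rule term by term:
  d/dn(4n^3) = 12n^2
  d/dn(-10n^2) = -20n
  d/dn(6n) = 6
  d/dn(1) = 0
p'(n) = 12n^2 - 20n + 6


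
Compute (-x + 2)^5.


Expand (-x + 2)^5 by repeated multiplication:
  (-x + 2)^2 = x^2 - 4x + 4
  (-x + 2)^3 = -x^3 + 6x^2 - 12x + 8
  (-x + 2)^4 = x^4 - 8x^3 + 24x^2 - 32x + 16
= -x^5 + 10x^4 - 40x^3 + 80x^2 - 80x + 32


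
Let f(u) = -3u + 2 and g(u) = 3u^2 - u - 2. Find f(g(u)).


Substitute g(u) into f:
f(g(u)) = -3*(3u^2 - u - 2) + 2
Expand and combine: -9u^2 + 3u + 8


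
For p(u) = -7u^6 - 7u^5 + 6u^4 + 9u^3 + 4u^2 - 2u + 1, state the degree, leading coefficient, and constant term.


Highest power of u is 6, with coefficient -7. Constant term is 1.
Degree = 6, leading coefficient = -7, constant term = 1


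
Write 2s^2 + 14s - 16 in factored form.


Roots satisfy r1 + r2 = -b/a = -7 and r1*r2 = c/a = -8.
So r1 = -8, r2 = 1.
2s^2 + 14s - 16 = 2(s - r1)(s - r2) = 2(s + 8)(s - 1)


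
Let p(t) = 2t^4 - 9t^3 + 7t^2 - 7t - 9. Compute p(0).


Using direct substitution:
  2 * (0)^4 = 0
  -9 * (0)^3 = 0
  7 * (0)^2 = 0
  -7 * (0)^1 = 0
  constant: -9
Sum = 0 + 0 + 0 + 0 - 9 = -9


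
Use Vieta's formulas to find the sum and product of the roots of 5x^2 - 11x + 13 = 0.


For ax^2+bx+c=0: sum = -b/a, product = c/a.
a=5, b=-11, c=13
Sum = -(-11)/5 = 11/5
Product = (13)/5 = 13/5


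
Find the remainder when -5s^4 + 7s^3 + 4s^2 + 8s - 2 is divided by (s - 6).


By the Remainder Theorem, the remainder equals p(6):
  -5*(6)^4 = -6480
  7*(6)^3 = 1512
  4*(6)^2 = 144
  8*(6)^1 = 48
  constant: -2
Sum: -6480 + 1512 + 144 + 48 - 2 = -4778


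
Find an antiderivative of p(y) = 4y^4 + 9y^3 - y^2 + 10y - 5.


Reverse power rule on each term:
  ∫ 4y^4 dy = (4/5)y^5
  ∫ 9y^3 dy = (9/4)y^4
  ∫ -y^2 dy = -(1/3)y^3
  ∫ 10y dy = 5y^2
  ∫ -5 dy = -5y
F(y) = (4/5)y^5 + (9/4)y^4 - (1/3)y^3 + 5y^2 - 5y + C


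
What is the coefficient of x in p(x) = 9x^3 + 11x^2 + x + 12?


Read off the coefficient of x: 1


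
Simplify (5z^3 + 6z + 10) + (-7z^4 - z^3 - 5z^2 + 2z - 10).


Align terms by degree and add:
  5z^3 + 6z + 10
  -7z^4 - z^3 - 5z^2 + 2z - 10
= -7z^4 + 4z^3 - 5z^2 + 8z


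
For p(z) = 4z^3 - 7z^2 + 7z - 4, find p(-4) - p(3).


p(-4) = -400
p(3) = 62
p(-4) - p(3) = -400 - 62 = -462


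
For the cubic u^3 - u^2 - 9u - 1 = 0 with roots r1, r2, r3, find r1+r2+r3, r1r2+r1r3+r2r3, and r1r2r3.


Monic cubic u^3+bu^2+cu+d=0: sum=-b, pairwise sum=c, product=-d.
b=-1, c=-9, d=-1
r1+r2+r3 = 1
r1r2+r1r3+r2r3 = -9
r1r2r3 = 1


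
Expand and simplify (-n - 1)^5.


Expand (-n - 1)^5 by repeated multiplication:
  (-n - 1)^2 = n^2 + 2n + 1
  (-n - 1)^3 = -n^3 - 3n^2 - 3n - 1
  (-n - 1)^4 = n^4 + 4n^3 + 6n^2 + 4n + 1
= -n^5 - 5n^4 - 10n^3 - 10n^2 - 5n - 1


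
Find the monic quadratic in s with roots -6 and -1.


p(s) = (s + 6)(s + 1)
Expand: s^2 + 7s + 6


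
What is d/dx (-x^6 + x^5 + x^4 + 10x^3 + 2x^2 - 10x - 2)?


Apply the power rule term by term:
  d/dx(-x^6) = -6x^5
  d/dx(x^5) = 5x^4
  d/dx(x^4) = 4x^3
  d/dx(10x^3) = 30x^2
  d/dx(2x^2) = 4x
  d/dx(-10x) = -10
  d/dx(-2) = 0
p'(x) = -6x^5 + 5x^4 + 4x^3 + 30x^2 + 4x - 10


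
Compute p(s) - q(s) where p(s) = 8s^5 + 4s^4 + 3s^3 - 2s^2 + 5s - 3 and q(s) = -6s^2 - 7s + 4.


Distribute the minus sign:
  (8s^5 + 4s^4 + 3s^3 - 2s^2 + 5s - 3)
- (-6s^2 - 7s + 4)
Negate second polynomial: 6s^2 + 7s - 4
Add: 8s^5 + 4s^4 + 3s^3 + 4s^2 + 12s - 7


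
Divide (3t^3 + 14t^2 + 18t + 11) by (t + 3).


(3t^3 + 14t^2 + 18t + 11) / (t + 3)
Step 1: 3t^2 * (t + 3) = 3t^3 + 9t^2; subtract.
Step 2: 5t * (t + 3) = 5t^2 + 15t; subtract.
Step 3: 3 * (t + 3) = 3t + 9; subtract.
Quotient: 3t^2 + 5t + 3, Remainder: 2


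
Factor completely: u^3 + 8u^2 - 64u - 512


Try integer roots (divisors of -512). u=8: p(8)=0.
Divide out (u - 8): quotient is u^2 + 16u + 64.
Factor the quadratic: (u + 8)(u + 8)
Result: (u - 8)(u + 8)(u + 8)


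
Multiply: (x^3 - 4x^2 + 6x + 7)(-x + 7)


Distribute each term of the first polynomial:
  (x^3)(-x + 7) = -x^4 + 7x^3
  (-4x^2)(-x + 7) = 4x^3 - 28x^2
  (6x)(-x + 7) = -6x^2 + 42x
  (7)(-x + 7) = -7x + 49
Sum: -x^4 + 11x^3 - 34x^2 + 35x + 49


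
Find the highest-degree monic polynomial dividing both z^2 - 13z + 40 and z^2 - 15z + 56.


Factor each:
  z^2 - 13z + 40 = (z - 8)(z - 5)
  z^2 - 15z + 56 = (z - 8)(z - 7)
Common monic factor: z - 8


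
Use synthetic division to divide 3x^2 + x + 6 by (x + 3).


Synthetic division with c = -3. Coefficients: 3, 1, 6
Bring down 3.
  3 * -3 = -9; -9 + 1 = -8
  -8 * -3 = 24; 24 + 6 = 30
Quotient: 3x - 8, Remainder: 30


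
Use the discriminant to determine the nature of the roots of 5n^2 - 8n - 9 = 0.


D = b^2 - 4ac = (-8)^2 - 4(5)(-9) = 64 + 180 = 244
Since D > 0: two distinct irrational roots


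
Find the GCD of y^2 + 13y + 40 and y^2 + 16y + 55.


Factor each:
  y^2 + 13y + 40 = (y + 5)(y + 8)
  y^2 + 16y + 55 = (y + 5)(y + 11)
Common monic factor: y + 5


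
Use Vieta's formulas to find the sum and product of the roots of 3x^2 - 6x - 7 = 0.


For ax^2+bx+c=0: sum = -b/a, product = c/a.
a=3, b=-6, c=-7
Sum = -(-6)/3 = 2
Product = (-7)/3 = -7/3


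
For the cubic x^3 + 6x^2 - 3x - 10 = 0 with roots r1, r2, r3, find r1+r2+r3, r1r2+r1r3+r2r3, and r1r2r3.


Monic cubic x^3+bx^2+cx+d=0: sum=-b, pairwise sum=c, product=-d.
b=6, c=-3, d=-10
r1+r2+r3 = -6
r1r2+r1r3+r2r3 = -3
r1r2r3 = 10


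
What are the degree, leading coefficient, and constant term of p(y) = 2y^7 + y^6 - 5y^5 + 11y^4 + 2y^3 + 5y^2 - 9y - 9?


Highest power of y is 7, with coefficient 2. Constant term is -9.
Degree = 7, leading coefficient = 2, constant term = -9


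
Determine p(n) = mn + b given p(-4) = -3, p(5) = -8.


p(n) = mn + b. Using p(-4)=-3, p(5)=-8:
m = (-3 + 8)/(-4 - 5) = 5/-9 = -5/9
b = -3 - m*(-4) = -3 - 20/9 = -47/9
p(n) = -(5/9)n - (47/9)


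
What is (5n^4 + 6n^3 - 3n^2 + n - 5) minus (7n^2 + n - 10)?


Distribute the minus sign:
  (5n^4 + 6n^3 - 3n^2 + n - 5)
- (7n^2 + n - 10)
Negate second polynomial: -7n^2 - n + 10
Add: 5n^4 + 6n^3 - 10n^2 + 5


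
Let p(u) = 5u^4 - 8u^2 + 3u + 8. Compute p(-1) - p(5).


p(-1) = 2
p(5) = 2948
p(-1) - p(5) = 2 - 2948 = -2946


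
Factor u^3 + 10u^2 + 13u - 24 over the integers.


Try integer roots (divisors of -24). u=-8: p(-8)=0.
Divide out (u + 8): quotient is u^2 + 2u - 3.
Factor the quadratic: (u + 3)(u - 1)
Result: (u + 8)(u + 3)(u - 1)


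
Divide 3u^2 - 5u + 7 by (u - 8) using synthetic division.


Synthetic division with c = 8. Coefficients: 3, -5, 7
Bring down 3.
  3 * 8 = 24; 24 - 5 = 19
  19 * 8 = 152; 152 + 7 = 159
Quotient: 3u + 19, Remainder: 159


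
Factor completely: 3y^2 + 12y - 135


Roots satisfy r1 + r2 = -b/a = -4 and r1*r2 = c/a = -45.
So r1 = -9, r2 = 5.
3y^2 + 12y - 135 = 3(y - r1)(y - r2) = 3(y + 9)(y - 5)


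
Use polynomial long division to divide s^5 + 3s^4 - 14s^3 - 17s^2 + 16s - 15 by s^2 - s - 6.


(s^5 + 3s^4 - 14s^3 - 17s^2 + 16s - 15) / (s^2 - s - 6)
Step 1: s^3 * (s^2 - s - 6) = s^5 - s^4 - 6s^3; subtract.
Step 2: 4s^2 * (s^2 - s - 6) = 4s^4 - 4s^3 - 24s^2; subtract.
Step 3: -4s * (s^2 - s - 6) = -4s^3 + 4s^2 + 24s; subtract.
Step 4: 3 * (s^2 - s - 6) = 3s^2 - 3s - 18; subtract.
Quotient: s^3 + 4s^2 - 4s + 3, Remainder: -5s + 3


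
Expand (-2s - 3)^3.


Expand (-2s - 3)^3 by repeated multiplication:
  (-2s - 3)^2 = 4s^2 + 12s + 9
= -8s^3 - 36s^2 - 54s - 27


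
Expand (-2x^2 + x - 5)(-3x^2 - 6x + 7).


Distribute each term of the first polynomial:
  (-2x^2)(-3x^2 - 6x + 7) = 6x^4 + 12x^3 - 14x^2
  (x)(-3x^2 - 6x + 7) = -3x^3 - 6x^2 + 7x
  (-5)(-3x^2 - 6x + 7) = 15x^2 + 30x - 35
Sum: 6x^4 + 9x^3 - 5x^2 + 37x - 35


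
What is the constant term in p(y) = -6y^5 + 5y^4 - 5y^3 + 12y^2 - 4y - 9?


Read off the constant term: -9


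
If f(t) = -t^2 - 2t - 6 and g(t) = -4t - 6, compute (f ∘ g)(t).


Substitute g(t) into f:
f(g(t)) = -1*(-4t - 6)^2 + (-2)*(-4t - 6) + (-6)
(-4t - 6)^2 = 16t^2 + 48t + 36
Expand and combine: -16t^2 - 40t - 30


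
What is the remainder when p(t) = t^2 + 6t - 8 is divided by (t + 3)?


By the Remainder Theorem, the remainder equals p(-3):
  1*(-3)^2 = 9
  6*(-3)^1 = -18
  constant: -8
Sum: 9 - 18 - 8 = -17


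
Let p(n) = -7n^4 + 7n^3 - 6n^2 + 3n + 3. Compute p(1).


Using direct substitution:
  -7 * (1)^4 = -7
  7 * (1)^3 = 7
  -6 * (1)^2 = -6
  3 * (1)^1 = 3
  constant: 3
Sum = -7 + 7 - 6 + 3 + 3 = 0


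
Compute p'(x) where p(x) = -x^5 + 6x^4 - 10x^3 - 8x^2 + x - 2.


Apply the power rule term by term:
  d/dx(-x^5) = -5x^4
  d/dx(6x^4) = 24x^3
  d/dx(-10x^3) = -30x^2
  d/dx(-8x^2) = -16x
  d/dx(x) = 1
  d/dx(-2) = 0
p'(x) = -5x^4 + 24x^3 - 30x^2 - 16x + 1


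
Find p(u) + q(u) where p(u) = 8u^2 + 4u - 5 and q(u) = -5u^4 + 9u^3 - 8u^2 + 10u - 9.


Align terms by degree and add:
  8u^2 + 4u - 5
  -5u^4 + 9u^3 - 8u^2 + 10u - 9
= -5u^4 + 9u^3 + 14u - 14


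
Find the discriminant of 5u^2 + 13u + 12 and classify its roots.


D = b^2 - 4ac = (13)^2 - 4(5)(12) = 169 - 240 = -71
Since D < 0: two complex conjugate roots (no real roots)


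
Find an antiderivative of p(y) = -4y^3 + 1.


Reverse power rule on each term:
  ∫ -4y^3 dy = -y^4
  ∫ 1 dy = y
F(y) = -y^4 + y + C


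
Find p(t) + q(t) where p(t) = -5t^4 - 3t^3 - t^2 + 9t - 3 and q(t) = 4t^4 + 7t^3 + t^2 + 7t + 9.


Align terms by degree and add:
  -5t^4 - 3t^3 - t^2 + 9t - 3
+ 4t^4 + 7t^3 + t^2 + 7t + 9
= -t^4 + 4t^3 + 16t + 6


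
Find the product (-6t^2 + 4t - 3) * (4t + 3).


Distribute each term of the first polynomial:
  (-6t^2)(4t + 3) = -24t^3 - 18t^2
  (4t)(4t + 3) = 16t^2 + 12t
  (-3)(4t + 3) = -12t - 9
Sum: -24t^3 - 2t^2 - 9


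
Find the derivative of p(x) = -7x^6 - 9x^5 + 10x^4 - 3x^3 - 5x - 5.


Apply the power rule term by term:
  d/dx(-7x^6) = -42x^5
  d/dx(-9x^5) = -45x^4
  d/dx(10x^4) = 40x^3
  d/dx(-3x^3) = -9x^2
  d/dx(-5x) = -5
  d/dx(-5) = 0
p'(x) = -42x^5 - 45x^4 + 40x^3 - 9x^2 - 5


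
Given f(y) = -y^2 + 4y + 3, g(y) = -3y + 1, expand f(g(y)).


Substitute g(y) into f:
f(g(y)) = -1*(-3y + 1)^2 + 4*(-3y + 1) + 3
(-3y + 1)^2 = 9y^2 - 6y + 1
Expand and combine: -9y^2 - 6y + 6


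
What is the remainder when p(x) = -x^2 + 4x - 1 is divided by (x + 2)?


By the Remainder Theorem, the remainder equals p(-2):
  -1*(-2)^2 = -4
  4*(-2)^1 = -8
  constant: -1
Sum: -4 - 8 - 1 = -13


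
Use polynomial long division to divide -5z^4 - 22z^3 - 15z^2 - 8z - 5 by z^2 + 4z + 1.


(-5z^4 - 22z^3 - 15z^2 - 8z - 5) / (z^2 + 4z + 1)
Step 1: -5z^2 * (z^2 + 4z + 1) = -5z^4 - 20z^3 - 5z^2; subtract.
Step 2: -2z * (z^2 + 4z + 1) = -2z^3 - 8z^2 - 2z; subtract.
Step 3: -2 * (z^2 + 4z + 1) = -2z^2 - 8z - 2; subtract.
Quotient: -5z^2 - 2z - 2, Remainder: 2z - 3


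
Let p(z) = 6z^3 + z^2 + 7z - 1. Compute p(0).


Using direct substitution:
  6 * (0)^3 = 0
  1 * (0)^2 = 0
  7 * (0)^1 = 0
  constant: -1
Sum = 0 + 0 + 0 - 1 = -1


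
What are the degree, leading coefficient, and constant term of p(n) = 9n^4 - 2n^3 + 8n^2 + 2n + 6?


Highest power of n is 4, with coefficient 9. Constant term is 6.
Degree = 4, leading coefficient = 9, constant term = 6


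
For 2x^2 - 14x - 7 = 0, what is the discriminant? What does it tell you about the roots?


D = b^2 - 4ac = (-14)^2 - 4(2)(-7) = 196 + 56 = 252
Since D > 0: two distinct irrational roots


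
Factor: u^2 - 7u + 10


Roots satisfy r1 + r2 = -b/a = 7 and r1*r2 = c/a = 10.
So r1 = 5, r2 = 2.
u^2 - 7u + 10 = (u - r1)(u - r2) = (u - 5)(u - 2)


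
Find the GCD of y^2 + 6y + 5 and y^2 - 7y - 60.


Factor each:
  y^2 + 6y + 5 = (y + 5)(y + 1)
  y^2 - 7y - 60 = (y + 5)(y - 12)
Common monic factor: y + 5


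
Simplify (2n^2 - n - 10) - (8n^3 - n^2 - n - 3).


Distribute the minus sign:
  (2n^2 - n - 10)
- (8n^3 - n^2 - n - 3)
Negate second polynomial: -8n^3 + n^2 + n + 3
Add: -8n^3 + 3n^2 - 7


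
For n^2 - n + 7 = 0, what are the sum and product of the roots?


For an^2+bn+c=0: sum = -b/a, product = c/a.
a=1, b=-1, c=7
Sum = -(-1)/1 = 1
Product = (7)/1 = 7


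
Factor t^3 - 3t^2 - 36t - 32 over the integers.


Try integer roots (divisors of -32). t=-4: p(-4)=0.
Divide out (t + 4): quotient is t^2 - 7t - 8.
Factor the quadratic: (t + 1)(t - 8)
Result: (t + 4)(t + 1)(t - 8)


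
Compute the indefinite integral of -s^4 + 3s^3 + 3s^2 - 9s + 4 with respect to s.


Reverse power rule on each term:
  ∫ -s^4 ds = -(1/5)s^5
  ∫ 3s^3 ds = (3/4)s^4
  ∫ 3s^2 ds = s^3
  ∫ -9s ds = -(9/2)s^2
  ∫ 4 ds = 4s
F(s) = -(1/5)s^5 + (3/4)s^4 + s^3 - (9/2)s^2 + 4s + C


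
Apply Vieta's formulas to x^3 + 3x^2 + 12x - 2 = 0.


Monic cubic x^3+bx^2+cx+d=0: sum=-b, pairwise sum=c, product=-d.
b=3, c=12, d=-2
r1+r2+r3 = -3
r1r2+r1r3+r2r3 = 12
r1r2r3 = 2


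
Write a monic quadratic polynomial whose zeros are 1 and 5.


p(x) = (x - 1)(x - 5)
Expand: x^2 - 6x + 5


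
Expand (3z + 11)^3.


Expand (3z + 11)^3 by repeated multiplication:
  (3z + 11)^2 = 9z^2 + 66z + 121
= 27z^3 + 297z^2 + 1089z + 1331


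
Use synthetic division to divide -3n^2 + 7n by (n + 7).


Synthetic division with c = -7. Coefficients: -3, 7, 0
Bring down -3.
  -3 * -7 = 21; 21 + 7 = 28
  28 * -7 = -196; -196 + 0 = -196
Quotient: -3n + 28, Remainder: -196


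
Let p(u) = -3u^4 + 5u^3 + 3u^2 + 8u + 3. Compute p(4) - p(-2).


p(4) = -365
p(-2) = -89
p(4) - p(-2) = -365 + 89 = -276


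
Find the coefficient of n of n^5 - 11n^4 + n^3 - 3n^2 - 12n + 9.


Read off the coefficient of n: -12


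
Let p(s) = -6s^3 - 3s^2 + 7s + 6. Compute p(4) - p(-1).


p(4) = -398
p(-1) = 2
p(4) - p(-1) = -398 - 2 = -400


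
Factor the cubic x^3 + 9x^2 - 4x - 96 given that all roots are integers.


Try integer roots (divisors of -96). x=3: p(3)=0.
Divide out (x - 3): quotient is x^2 + 12x + 32.
Factor the quadratic: (x + 8)(x + 4)
Result: (x - 3)(x + 8)(x + 4)


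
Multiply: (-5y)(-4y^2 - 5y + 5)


Distribute each term of the first polynomial:
  (-5y)(-4y^2 - 5y + 5) = 20y^3 + 25y^2 - 25y
Sum: 20y^3 + 25y^2 - 25y


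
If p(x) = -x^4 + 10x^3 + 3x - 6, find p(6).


Using direct substitution:
  -1 * (6)^4 = -1296
  10 * (6)^3 = 2160
  0 * (6)^2 = 0
  3 * (6)^1 = 18
  constant: -6
Sum = -1296 + 2160 + 0 + 18 - 6 = 876


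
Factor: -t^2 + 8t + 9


Roots satisfy r1 + r2 = -b/a = 8 and r1*r2 = c/a = -9.
So r1 = 9, r2 = -1.
-t^2 + 8t + 9 = -(t - r1)(t - r2) = -(t - 9)(t + 1)


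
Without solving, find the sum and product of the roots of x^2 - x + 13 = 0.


For ax^2+bx+c=0: sum = -b/a, product = c/a.
a=1, b=-1, c=13
Sum = -(-1)/1 = 1
Product = (13)/1 = 13


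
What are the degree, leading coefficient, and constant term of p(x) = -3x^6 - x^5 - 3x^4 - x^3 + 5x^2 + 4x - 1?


Highest power of x is 6, with coefficient -3. Constant term is -1.
Degree = 6, leading coefficient = -3, constant term = -1


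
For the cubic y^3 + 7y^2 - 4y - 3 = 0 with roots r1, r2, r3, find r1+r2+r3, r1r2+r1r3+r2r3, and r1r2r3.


Monic cubic y^3+by^2+cy+d=0: sum=-b, pairwise sum=c, product=-d.
b=7, c=-4, d=-3
r1+r2+r3 = -7
r1r2+r1r3+r2r3 = -4
r1r2r3 = 3


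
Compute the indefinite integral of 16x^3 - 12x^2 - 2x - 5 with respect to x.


Reverse power rule on each term:
  ∫ 16x^3 dx = 4x^4
  ∫ -12x^2 dx = -4x^3
  ∫ -2x dx = -x^2
  ∫ -5 dx = -5x
F(x) = 4x^4 - 4x^3 - x^2 - 5x + C


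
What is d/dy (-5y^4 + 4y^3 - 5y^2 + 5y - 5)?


Apply the power rule term by term:
  d/dy(-5y^4) = -20y^3
  d/dy(4y^3) = 12y^2
  d/dy(-5y^2) = -10y
  d/dy(5y) = 5
  d/dy(-5) = 0
p'(y) = -20y^3 + 12y^2 - 10y + 5


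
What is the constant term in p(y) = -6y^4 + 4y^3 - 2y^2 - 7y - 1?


Read off the constant term: -1


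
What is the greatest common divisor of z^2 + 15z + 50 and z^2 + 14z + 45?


Factor each:
  z^2 + 15z + 50 = (z + 5)(z + 10)
  z^2 + 14z + 45 = (z + 5)(z + 9)
Common monic factor: z + 5


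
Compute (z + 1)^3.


Expand (z + 1)^3 by repeated multiplication:
  (z + 1)^2 = z^2 + 2z + 1
= z^3 + 3z^2 + 3z + 1


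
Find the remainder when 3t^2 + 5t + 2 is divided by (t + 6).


By the Remainder Theorem, the remainder equals p(-6):
  3*(-6)^2 = 108
  5*(-6)^1 = -30
  constant: 2
Sum: 108 - 30 + 2 = 80


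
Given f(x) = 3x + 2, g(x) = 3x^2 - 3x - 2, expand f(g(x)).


Substitute g(x) into f:
f(g(x)) = 3*(3x^2 - 3x - 2) + 2
Expand and combine: 9x^2 - 9x - 4


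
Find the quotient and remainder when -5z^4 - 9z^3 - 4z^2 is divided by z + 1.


(-5z^4 - 9z^3 - 4z^2) / (z + 1)
Step 1: -5z^3 * (z + 1) = -5z^4 - 5z^3; subtract.
Step 2: -4z^2 * (z + 1) = -4z^3 - 4z^2; subtract.
Step 3: 0 * (z + 1) = 0; subtract.
Step 4: 0 * (z + 1) = 0; subtract.
Quotient: -5z^3 - 4z^2, Remainder: 0


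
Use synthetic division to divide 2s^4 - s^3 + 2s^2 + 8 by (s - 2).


Synthetic division with c = 2. Coefficients: 2, -1, 2, 0, 8
Bring down 2.
  2 * 2 = 4; 4 - 1 = 3
  3 * 2 = 6; 6 + 2 = 8
  8 * 2 = 16; 16 + 0 = 16
  16 * 2 = 32; 32 + 8 = 40
Quotient: 2s^3 + 3s^2 + 8s + 16, Remainder: 40


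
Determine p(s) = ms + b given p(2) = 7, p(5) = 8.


p(s) = ms + b. Using p(2)=7, p(5)=8:
m = (7 - 8)/(2 - 5) = -1/-3 = 1/3
b = 7 - m*(2) = 7 - 2/3 = 19/3
p(s) = (1/3)s + (19/3)


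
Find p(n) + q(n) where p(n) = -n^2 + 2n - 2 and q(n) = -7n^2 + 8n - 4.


Align terms by degree and add:
  -n^2 + 2n - 2
  -7n^2 + 8n - 4
= -8n^2 + 10n - 6


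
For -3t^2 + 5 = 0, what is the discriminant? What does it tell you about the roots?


D = b^2 - 4ac = (0)^2 - 4(-3)(5) = 0 + 60 = 60
Since D > 0: two distinct irrational roots


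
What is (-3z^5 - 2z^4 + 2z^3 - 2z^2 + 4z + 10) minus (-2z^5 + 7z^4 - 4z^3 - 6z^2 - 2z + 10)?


Distribute the minus sign:
  (-3z^5 - 2z^4 + 2z^3 - 2z^2 + 4z + 10)
- (-2z^5 + 7z^4 - 4z^3 - 6z^2 - 2z + 10)
Negate second polynomial: 2z^5 - 7z^4 + 4z^3 + 6z^2 + 2z - 10
Add: -z^5 - 9z^4 + 6z^3 + 4z^2 + 6z


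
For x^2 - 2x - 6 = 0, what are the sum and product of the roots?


For ax^2+bx+c=0: sum = -b/a, product = c/a.
a=1, b=-2, c=-6
Sum = -(-2)/1 = 2
Product = (-6)/1 = -6


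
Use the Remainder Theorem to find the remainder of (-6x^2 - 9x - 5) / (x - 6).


By the Remainder Theorem, the remainder equals p(6):
  -6*(6)^2 = -216
  -9*(6)^1 = -54
  constant: -5
Sum: -216 - 54 - 5 = -275


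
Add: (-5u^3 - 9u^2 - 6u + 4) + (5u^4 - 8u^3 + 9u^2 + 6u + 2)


Align terms by degree and add:
  -5u^3 - 9u^2 - 6u + 4
+ 5u^4 - 8u^3 + 9u^2 + 6u + 2
= 5u^4 - 13u^3 + 6


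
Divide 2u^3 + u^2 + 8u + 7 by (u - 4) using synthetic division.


Synthetic division with c = 4. Coefficients: 2, 1, 8, 7
Bring down 2.
  2 * 4 = 8; 8 + 1 = 9
  9 * 4 = 36; 36 + 8 = 44
  44 * 4 = 176; 176 + 7 = 183
Quotient: 2u^2 + 9u + 44, Remainder: 183


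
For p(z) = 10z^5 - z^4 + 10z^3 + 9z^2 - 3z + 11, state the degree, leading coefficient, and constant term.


Highest power of z is 5, with coefficient 10. Constant term is 11.
Degree = 5, leading coefficient = 10, constant term = 11


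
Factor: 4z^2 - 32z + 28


Roots satisfy r1 + r2 = -b/a = 8 and r1*r2 = c/a = 7.
So r1 = 1, r2 = 7.
4z^2 - 32z + 28 = 4(z - r1)(z - r2) = 4(z - 1)(z - 7)


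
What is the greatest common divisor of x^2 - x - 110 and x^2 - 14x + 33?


Factor each:
  x^2 - x - 110 = (x - 11)(x + 10)
  x^2 - 14x + 33 = (x - 11)(x - 3)
Common monic factor: x - 11


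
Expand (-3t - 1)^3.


Expand (-3t - 1)^3 by repeated multiplication:
  (-3t - 1)^2 = 9t^2 + 6t + 1
= -27t^3 - 27t^2 - 9t - 1


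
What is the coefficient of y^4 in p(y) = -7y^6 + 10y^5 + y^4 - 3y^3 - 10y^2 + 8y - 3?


Read off the coefficient of y^4: 1


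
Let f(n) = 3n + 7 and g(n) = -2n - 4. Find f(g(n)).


Substitute g(n) into f:
f(g(n)) = 3*(-2n - 4) + 7
Expand and combine: -6n - 5


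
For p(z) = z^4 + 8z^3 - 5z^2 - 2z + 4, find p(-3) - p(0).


p(-3) = -170
p(0) = 4
p(-3) - p(0) = -170 - 4 = -174


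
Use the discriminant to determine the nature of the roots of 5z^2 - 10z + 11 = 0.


D = b^2 - 4ac = (-10)^2 - 4(5)(11) = 100 - 220 = -120
Since D < 0: two complex conjugate roots (no real roots)


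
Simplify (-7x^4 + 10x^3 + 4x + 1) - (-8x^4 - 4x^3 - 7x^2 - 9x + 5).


Distribute the minus sign:
  (-7x^4 + 10x^3 + 4x + 1)
- (-8x^4 - 4x^3 - 7x^2 - 9x + 5)
Negate second polynomial: 8x^4 + 4x^3 + 7x^2 + 9x - 5
Add: x^4 + 14x^3 + 7x^2 + 13x - 4


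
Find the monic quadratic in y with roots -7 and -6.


p(y) = (y + 7)(y + 6)
Expand: y^2 + 13y + 42


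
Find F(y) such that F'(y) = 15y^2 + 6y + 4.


Reverse power rule on each term:
  ∫ 15y^2 dy = 5y^3
  ∫ 6y dy = 3y^2
  ∫ 4 dy = 4y
F(y) = 5y^3 + 3y^2 + 4y + C


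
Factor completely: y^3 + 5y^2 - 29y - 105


Try integer roots (divisors of -105). y=-3: p(-3)=0.
Divide out (y + 3): quotient is y^2 + 2y - 35.
Factor the quadratic: (y - 5)(y + 7)
Result: (y + 3)(y - 5)(y + 7)


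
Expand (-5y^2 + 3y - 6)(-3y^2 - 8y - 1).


Distribute each term of the first polynomial:
  (-5y^2)(-3y^2 - 8y - 1) = 15y^4 + 40y^3 + 5y^2
  (3y)(-3y^2 - 8y - 1) = -9y^3 - 24y^2 - 3y
  (-6)(-3y^2 - 8y - 1) = 18y^2 + 48y + 6
Sum: 15y^4 + 31y^3 - y^2 + 45y + 6


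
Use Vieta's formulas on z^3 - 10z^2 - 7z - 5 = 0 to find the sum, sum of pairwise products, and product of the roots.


Monic cubic z^3+bz^2+cz+d=0: sum=-b, pairwise sum=c, product=-d.
b=-10, c=-7, d=-5
r1+r2+r3 = 10
r1r2+r1r3+r2r3 = -7
r1r2r3 = 5


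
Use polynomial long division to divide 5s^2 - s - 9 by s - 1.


(5s^2 - s - 9) / (s - 1)
Step 1: 5s * (s - 1) = 5s^2 - 5s; subtract.
Step 2: 4 * (s - 1) = 4s - 4; subtract.
Quotient: 5s + 4, Remainder: -5


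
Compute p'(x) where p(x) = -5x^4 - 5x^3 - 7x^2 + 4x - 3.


Apply the power rule term by term:
  d/dx(-5x^4) = -20x^3
  d/dx(-5x^3) = -15x^2
  d/dx(-7x^2) = -14x
  d/dx(4x) = 4
  d/dx(-3) = 0
p'(x) = -20x^3 - 15x^2 - 14x + 4


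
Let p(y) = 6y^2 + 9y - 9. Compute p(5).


Using direct substitution:
  6 * (5)^2 = 150
  9 * (5)^1 = 45
  constant: -9
Sum = 150 + 45 - 9 = 186


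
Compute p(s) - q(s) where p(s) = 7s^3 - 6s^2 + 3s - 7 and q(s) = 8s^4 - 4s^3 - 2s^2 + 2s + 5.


Distribute the minus sign:
  (7s^3 - 6s^2 + 3s - 7)
- (8s^4 - 4s^3 - 2s^2 + 2s + 5)
Negate second polynomial: -8s^4 + 4s^3 + 2s^2 - 2s - 5
Add: -8s^4 + 11s^3 - 4s^2 + s - 12


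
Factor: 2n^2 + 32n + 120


Roots satisfy r1 + r2 = -b/a = -16 and r1*r2 = c/a = 60.
So r1 = -6, r2 = -10.
2n^2 + 32n + 120 = 2(n - r1)(n - r2) = 2(n + 6)(n + 10)


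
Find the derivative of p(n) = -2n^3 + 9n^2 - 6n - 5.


Apply the power rule term by term:
  d/dn(-2n^3) = -6n^2
  d/dn(9n^2) = 18n
  d/dn(-6n) = -6
  d/dn(-5) = 0
p'(n) = -6n^2 + 18n - 6


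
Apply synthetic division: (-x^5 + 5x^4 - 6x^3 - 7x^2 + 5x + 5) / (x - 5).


Synthetic division with c = 5. Coefficients: -1, 5, -6, -7, 5, 5
Bring down -1.
  -1 * 5 = -5; -5 + 5 = 0
  0 * 5 = 0; 0 - 6 = -6
  -6 * 5 = -30; -30 - 7 = -37
  -37 * 5 = -185; -185 + 5 = -180
  -180 * 5 = -900; -900 + 5 = -895
Quotient: -x^4 - 6x^2 - 37x - 180, Remainder: -895


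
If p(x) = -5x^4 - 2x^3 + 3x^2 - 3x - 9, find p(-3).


Using direct substitution:
  -5 * (-3)^4 = -405
  -2 * (-3)^3 = 54
  3 * (-3)^2 = 27
  -3 * (-3)^1 = 9
  constant: -9
Sum = -405 + 54 + 27 + 9 - 9 = -324


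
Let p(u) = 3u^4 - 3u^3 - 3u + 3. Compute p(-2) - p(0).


p(-2) = 81
p(0) = 3
p(-2) - p(0) = 81 - 3 = 78


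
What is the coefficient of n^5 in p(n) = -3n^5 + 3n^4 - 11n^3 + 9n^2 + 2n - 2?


Read off the coefficient of n^5: -3


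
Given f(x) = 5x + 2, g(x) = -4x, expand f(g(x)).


Substitute g(x) into f:
f(g(x)) = 5*(-4x) + 2
Expand and combine: -20x + 2


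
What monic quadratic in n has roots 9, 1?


p(n) = (n - 9)(n - 1)
Expand: n^2 - 10n + 9


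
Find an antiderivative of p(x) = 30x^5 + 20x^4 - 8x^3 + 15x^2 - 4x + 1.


Reverse power rule on each term:
  ∫ 30x^5 dx = 5x^6
  ∫ 20x^4 dx = 4x^5
  ∫ -8x^3 dx = -2x^4
  ∫ 15x^2 dx = 5x^3
  ∫ -4x dx = -2x^2
  ∫ 1 dx = x
F(x) = 5x^6 + 4x^5 - 2x^4 + 5x^3 - 2x^2 + x + C


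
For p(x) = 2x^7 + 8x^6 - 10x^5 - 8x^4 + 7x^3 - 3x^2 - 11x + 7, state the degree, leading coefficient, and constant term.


Highest power of x is 7, with coefficient 2. Constant term is 7.
Degree = 7, leading coefficient = 2, constant term = 7


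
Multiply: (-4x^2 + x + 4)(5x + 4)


Distribute each term of the first polynomial:
  (-4x^2)(5x + 4) = -20x^3 - 16x^2
  (x)(5x + 4) = 5x^2 + 4x
  (4)(5x + 4) = 20x + 16
Sum: -20x^3 - 11x^2 + 24x + 16


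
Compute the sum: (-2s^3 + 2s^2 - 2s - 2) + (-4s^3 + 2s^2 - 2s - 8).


Align terms by degree and add:
  -2s^3 + 2s^2 - 2s - 2
  -4s^3 + 2s^2 - 2s - 8
= -6s^3 + 4s^2 - 4s - 10


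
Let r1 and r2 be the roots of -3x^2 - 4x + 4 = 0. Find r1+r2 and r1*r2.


For ax^2+bx+c=0: sum = -b/a, product = c/a.
a=-3, b=-4, c=4
Sum = -(-4)/-3 = -4/3
Product = (4)/-3 = -4/3


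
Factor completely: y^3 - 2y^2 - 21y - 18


Try integer roots (divisors of -18). y=-1: p(-1)=0.
Divide out (y + 1): quotient is y^2 - 3y - 18.
Factor the quadratic: (y + 3)(y - 6)
Result: (y + 1)(y + 3)(y - 6)


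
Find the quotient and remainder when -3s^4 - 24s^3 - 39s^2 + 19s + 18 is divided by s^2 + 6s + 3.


(-3s^4 - 24s^3 - 39s^2 + 19s + 18) / (s^2 + 6s + 3)
Step 1: -3s^2 * (s^2 + 6s + 3) = -3s^4 - 18s^3 - 9s^2; subtract.
Step 2: -6s * (s^2 + 6s + 3) = -6s^3 - 36s^2 - 18s; subtract.
Step 3: 6 * (s^2 + 6s + 3) = 6s^2 + 36s + 18; subtract.
Quotient: -3s^2 - 6s + 6, Remainder: s


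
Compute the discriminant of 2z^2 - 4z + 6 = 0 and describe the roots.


D = b^2 - 4ac = (-4)^2 - 4(2)(6) = 16 - 48 = -32
Since D < 0: two complex conjugate roots (no real roots)


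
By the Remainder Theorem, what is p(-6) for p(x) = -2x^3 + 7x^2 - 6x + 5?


By the Remainder Theorem, the remainder equals p(-6):
  -2*(-6)^3 = 432
  7*(-6)^2 = 252
  -6*(-6)^1 = 36
  constant: 5
Sum: 432 + 252 + 36 + 5 = 725


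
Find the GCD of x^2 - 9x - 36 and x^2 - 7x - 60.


Factor each:
  x^2 - 9x - 36 = (x - 12)(x + 3)
  x^2 - 7x - 60 = (x - 12)(x + 5)
Common monic factor: x - 12


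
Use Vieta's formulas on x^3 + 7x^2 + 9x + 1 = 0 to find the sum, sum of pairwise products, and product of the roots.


Monic cubic x^3+bx^2+cx+d=0: sum=-b, pairwise sum=c, product=-d.
b=7, c=9, d=1
r1+r2+r3 = -7
r1r2+r1r3+r2r3 = 9
r1r2r3 = -1


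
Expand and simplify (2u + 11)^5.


Expand (2u + 11)^5 by repeated multiplication:
  (2u + 11)^2 = 4u^2 + 44u + 121
  (2u + 11)^3 = 8u^3 + 132u^2 + 726u + 1331
  (2u + 11)^4 = 16u^4 + 352u^3 + 2904u^2 + 10648u + 14641
= 32u^5 + 880u^4 + 9680u^3 + 53240u^2 + 146410u + 161051


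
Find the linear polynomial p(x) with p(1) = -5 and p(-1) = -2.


p(x) = mx + b. Using p(1)=-5, p(-1)=-2:
m = (-5 + 2)/(1 + 1) = -3/2 = -3/2
b = -5 - m*(1) = -5 + 3/2 = -7/2
p(x) = -(3/2)x - (7/2)


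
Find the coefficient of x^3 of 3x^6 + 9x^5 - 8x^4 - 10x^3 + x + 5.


Read off the coefficient of x^3: -10


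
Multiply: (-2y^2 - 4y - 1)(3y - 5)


Distribute each term of the first polynomial:
  (-2y^2)(3y - 5) = -6y^3 + 10y^2
  (-4y)(3y - 5) = -12y^2 + 20y
  (-1)(3y - 5) = -3y + 5
Sum: -6y^3 - 2y^2 + 17y + 5


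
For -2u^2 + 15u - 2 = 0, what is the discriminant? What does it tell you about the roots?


D = b^2 - 4ac = (15)^2 - 4(-2)(-2) = 225 - 16 = 209
Since D > 0: two distinct irrational roots


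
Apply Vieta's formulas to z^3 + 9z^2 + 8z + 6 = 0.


Monic cubic z^3+bz^2+cz+d=0: sum=-b, pairwise sum=c, product=-d.
b=9, c=8, d=6
r1+r2+r3 = -9
r1r2+r1r3+r2r3 = 8
r1r2r3 = -6


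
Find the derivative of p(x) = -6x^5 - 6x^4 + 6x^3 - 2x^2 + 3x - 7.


Apply the power rule term by term:
  d/dx(-6x^5) = -30x^4
  d/dx(-6x^4) = -24x^3
  d/dx(6x^3) = 18x^2
  d/dx(-2x^2) = -4x
  d/dx(3x) = 3
  d/dx(-7) = 0
p'(x) = -30x^4 - 24x^3 + 18x^2 - 4x + 3


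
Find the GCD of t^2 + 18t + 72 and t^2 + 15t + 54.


Factor each:
  t^2 + 18t + 72 = (t + 6)(t + 12)
  t^2 + 15t + 54 = (t + 6)(t + 9)
Common monic factor: t + 6


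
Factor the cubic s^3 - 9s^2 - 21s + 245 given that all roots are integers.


Try integer roots (divisors of 245). s=7: p(7)=0.
Divide out (s - 7): quotient is s^2 - 2s - 35.
Factor the quadratic: (s + 5)(s - 7)
Result: (s - 7)(s + 5)(s - 7)


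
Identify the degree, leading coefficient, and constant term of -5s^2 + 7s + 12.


Highest power of s is 2, with coefficient -5. Constant term is 12.
Degree = 2, leading coefficient = -5, constant term = 12


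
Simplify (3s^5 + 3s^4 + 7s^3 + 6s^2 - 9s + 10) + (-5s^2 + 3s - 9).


Align terms by degree and add:
  3s^5 + 3s^4 + 7s^3 + 6s^2 - 9s + 10
  -5s^2 + 3s - 9
= 3s^5 + 3s^4 + 7s^3 + s^2 - 6s + 1


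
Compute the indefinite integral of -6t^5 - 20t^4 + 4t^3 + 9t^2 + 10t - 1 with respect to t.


Reverse power rule on each term:
  ∫ -6t^5 dt = -t^6
  ∫ -20t^4 dt = -4t^5
  ∫ 4t^3 dt = t^4
  ∫ 9t^2 dt = 3t^3
  ∫ 10t dt = 5t^2
  ∫ -1 dt = -t
F(t) = -t^6 - 4t^5 + t^4 + 3t^3 + 5t^2 - t + C


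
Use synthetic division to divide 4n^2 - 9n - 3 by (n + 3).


Synthetic division with c = -3. Coefficients: 4, -9, -3
Bring down 4.
  4 * -3 = -12; -12 - 9 = -21
  -21 * -3 = 63; 63 - 3 = 60
Quotient: 4n - 21, Remainder: 60


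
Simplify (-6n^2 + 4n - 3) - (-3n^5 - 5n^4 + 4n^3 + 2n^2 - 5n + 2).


Distribute the minus sign:
  (-6n^2 + 4n - 3)
- (-3n^5 - 5n^4 + 4n^3 + 2n^2 - 5n + 2)
Negate second polynomial: 3n^5 + 5n^4 - 4n^3 - 2n^2 + 5n - 2
Add: 3n^5 + 5n^4 - 4n^3 - 8n^2 + 9n - 5


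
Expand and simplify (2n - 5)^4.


Expand (2n - 5)^4 by repeated multiplication:
  (2n - 5)^2 = 4n^2 - 20n + 25
  (2n - 5)^3 = 8n^3 - 60n^2 + 150n - 125
= 16n^4 - 160n^3 + 600n^2 - 1000n + 625


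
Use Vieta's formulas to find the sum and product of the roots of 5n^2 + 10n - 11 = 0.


For an^2+bn+c=0: sum = -b/a, product = c/a.
a=5, b=10, c=-11
Sum = -(10)/5 = -2
Product = (-11)/5 = -11/5


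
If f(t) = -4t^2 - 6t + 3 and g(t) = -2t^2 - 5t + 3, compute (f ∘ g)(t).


Substitute g(t) into f:
f(g(t)) = -4*(-2t^2 - 5t + 3)^2 + (-6)*(-2t^2 - 5t + 3) + 3
(-2t^2 - 5t + 3)^2 = 4t^4 + 20t^3 + 13t^2 - 30t + 9
Expand and combine: -16t^4 - 80t^3 - 40t^2 + 150t - 51


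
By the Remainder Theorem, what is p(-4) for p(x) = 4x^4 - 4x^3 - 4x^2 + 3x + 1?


By the Remainder Theorem, the remainder equals p(-4):
  4*(-4)^4 = 1024
  -4*(-4)^3 = 256
  -4*(-4)^2 = -64
  3*(-4)^1 = -12
  constant: 1
Sum: 1024 + 256 - 64 - 12 + 1 = 1205


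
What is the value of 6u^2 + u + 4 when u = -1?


Using direct substitution:
  6 * (-1)^2 = 6
  1 * (-1)^1 = -1
  constant: 4
Sum = 6 - 1 + 4 = 9


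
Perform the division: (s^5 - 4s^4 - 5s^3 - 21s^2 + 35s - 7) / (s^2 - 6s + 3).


(s^5 - 4s^4 - 5s^3 - 21s^2 + 35s - 7) / (s^2 - 6s + 3)
Step 1: s^3 * (s^2 - 6s + 3) = s^5 - 6s^4 + 3s^3; subtract.
Step 2: 2s^2 * (s^2 - 6s + 3) = 2s^4 - 12s^3 + 6s^2; subtract.
Step 3: 4s * (s^2 - 6s + 3) = 4s^3 - 24s^2 + 12s; subtract.
Step 4: -3 * (s^2 - 6s + 3) = -3s^2 + 18s - 9; subtract.
Quotient: s^3 + 2s^2 + 4s - 3, Remainder: 5s + 2


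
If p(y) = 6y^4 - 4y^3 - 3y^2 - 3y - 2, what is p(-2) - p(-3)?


p(-2) = 120
p(-3) = 574
p(-2) - p(-3) = 120 - 574 = -454


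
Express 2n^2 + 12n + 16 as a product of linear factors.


Roots satisfy r1 + r2 = -b/a = -6 and r1*r2 = c/a = 8.
So r1 = -2, r2 = -4.
2n^2 + 12n + 16 = 2(n - r1)(n - r2) = 2(n + 2)(n + 4)


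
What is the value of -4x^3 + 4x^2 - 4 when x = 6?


Using direct substitution:
  -4 * (6)^3 = -864
  4 * (6)^2 = 144
  0 * (6)^1 = 0
  constant: -4
Sum = -864 + 144 + 0 - 4 = -724


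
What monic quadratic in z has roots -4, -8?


p(z) = (z + 4)(z + 8)
Expand: z^2 + 12z + 32


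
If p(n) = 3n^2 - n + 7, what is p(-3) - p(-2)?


p(-3) = 37
p(-2) = 21
p(-3) - p(-2) = 37 - 21 = 16


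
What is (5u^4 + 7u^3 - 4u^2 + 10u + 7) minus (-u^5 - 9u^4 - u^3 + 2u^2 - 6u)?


Distribute the minus sign:
  (5u^4 + 7u^3 - 4u^2 + 10u + 7)
- (-u^5 - 9u^4 - u^3 + 2u^2 - 6u)
Negate second polynomial: u^5 + 9u^4 + u^3 - 2u^2 + 6u
Add: u^5 + 14u^4 + 8u^3 - 6u^2 + 16u + 7


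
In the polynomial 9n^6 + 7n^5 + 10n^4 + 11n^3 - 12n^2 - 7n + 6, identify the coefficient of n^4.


Read off the coefficient of n^4: 10


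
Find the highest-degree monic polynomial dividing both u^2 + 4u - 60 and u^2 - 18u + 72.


Factor each:
  u^2 + 4u - 60 = (u - 6)(u + 10)
  u^2 - 18u + 72 = (u - 6)(u - 12)
Common monic factor: u - 6


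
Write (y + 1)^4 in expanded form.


Expand (y + 1)^4 by repeated multiplication:
  (y + 1)^2 = y^2 + 2y + 1
  (y + 1)^3 = y^3 + 3y^2 + 3y + 1
= y^4 + 4y^3 + 6y^2 + 4y + 1


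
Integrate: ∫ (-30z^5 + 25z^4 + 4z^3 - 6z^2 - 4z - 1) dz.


Reverse power rule on each term:
  ∫ -30z^5 dz = -5z^6
  ∫ 25z^4 dz = 5z^5
  ∫ 4z^3 dz = z^4
  ∫ -6z^2 dz = -2z^3
  ∫ -4z dz = -2z^2
  ∫ -1 dz = -z
F(z) = -5z^6 + 5z^5 + z^4 - 2z^3 - 2z^2 - z + C


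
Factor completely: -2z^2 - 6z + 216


Roots satisfy r1 + r2 = -b/a = -3 and r1*r2 = c/a = -108.
So r1 = 9, r2 = -12.
-2z^2 - 6z + 216 = -2(z - r1)(z - r2) = -2(z - 9)(z + 12)


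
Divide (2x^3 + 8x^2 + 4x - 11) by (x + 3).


(2x^3 + 8x^2 + 4x - 11) / (x + 3)
Step 1: 2x^2 * (x + 3) = 2x^3 + 6x^2; subtract.
Step 2: 2x * (x + 3) = 2x^2 + 6x; subtract.
Step 3: -2 * (x + 3) = -2x - 6; subtract.
Quotient: 2x^2 + 2x - 2, Remainder: -5


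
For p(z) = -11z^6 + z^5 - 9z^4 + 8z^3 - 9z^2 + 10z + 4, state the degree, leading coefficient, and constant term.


Highest power of z is 6, with coefficient -11. Constant term is 4.
Degree = 6, leading coefficient = -11, constant term = 4
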